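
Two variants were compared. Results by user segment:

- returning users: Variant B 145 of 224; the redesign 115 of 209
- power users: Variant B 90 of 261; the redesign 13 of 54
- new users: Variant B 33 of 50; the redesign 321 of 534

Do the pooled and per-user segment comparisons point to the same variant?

No

Returning users: Variant B 145/224 = 64.7%, the redesign 115/209 = 55.0% → Variant B
Power users: Variant B 90/261 = 34.5%, the redesign 13/54 = 24.1% → Variant B
New users: Variant B 33/50 = 66.0%, the redesign 321/534 = 60.1% → Variant B
Overall: Variant B 268/535 = 50.1%, the redesign 449/797 = 56.3% → the redesign
Variant B wins each user group but the redesign wins overall — the comparison reverses. Variant B's views skew toward power users, which has a lower base rate.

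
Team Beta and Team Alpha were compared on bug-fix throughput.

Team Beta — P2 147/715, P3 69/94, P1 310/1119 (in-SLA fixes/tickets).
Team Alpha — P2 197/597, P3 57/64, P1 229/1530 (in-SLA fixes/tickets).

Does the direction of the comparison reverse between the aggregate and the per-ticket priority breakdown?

P2: Team Beta 147/715 = 20.6%, Team Alpha 197/597 = 33.0% → Team Alpha
P3: Team Beta 69/94 = 73.4%, Team Alpha 57/64 = 89.1% → Team Alpha
P1: Team Beta 310/1119 = 27.7%, Team Alpha 229/1530 = 15.0% → Team Beta
Overall: Team Beta 526/1928 = 27.3%, Team Alpha 483/2191 = 22.0% → Team Beta
Neither sweeps: Team Beta wins 1 of 3 groups, Team Alpha wins 2. Team Beta wins overall but not every group — no Simpson reversal.

No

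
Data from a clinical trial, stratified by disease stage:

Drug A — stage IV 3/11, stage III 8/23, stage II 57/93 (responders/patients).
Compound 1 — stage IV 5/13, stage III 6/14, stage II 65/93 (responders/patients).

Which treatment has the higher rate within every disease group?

Stage IV: Drug A 3/11 = 27.3%, Compound 1 5/13 = 38.5% → Compound 1
Stage III: Drug A 8/23 = 34.8%, Compound 1 6/14 = 42.9% → Compound 1
Stage II: Drug A 57/93 = 61.3%, Compound 1 65/93 = 69.9% → Compound 1
Compound 1 has the higher rate in all 3 groups.

Compound 1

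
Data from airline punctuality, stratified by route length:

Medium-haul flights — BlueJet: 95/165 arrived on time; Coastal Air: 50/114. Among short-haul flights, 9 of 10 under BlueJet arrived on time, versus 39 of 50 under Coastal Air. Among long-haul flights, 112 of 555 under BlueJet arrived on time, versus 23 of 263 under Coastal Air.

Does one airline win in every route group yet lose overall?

No

Medium-haul: BlueJet 95/165 = 57.6%, Coastal Air 50/114 = 43.9% → BlueJet
Short-haul: BlueJet 9/10 = 90.0%, Coastal Air 39/50 = 78.0% → BlueJet
Long-haul: BlueJet 112/555 = 20.2%, Coastal Air 23/263 = 8.7% → BlueJet
Overall: BlueJet 216/730 = 29.6%, Coastal Air 112/427 = 26.2% → BlueJet
BlueJet wins overall and in every route group — no reversal.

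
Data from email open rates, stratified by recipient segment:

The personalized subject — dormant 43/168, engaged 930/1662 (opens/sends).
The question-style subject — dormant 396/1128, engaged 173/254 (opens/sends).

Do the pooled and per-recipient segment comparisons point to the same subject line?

No

Dormant: the personalized subject 43/168 = 25.6%, the question-style subject 396/1128 = 35.1% → the question-style subject
Engaged: the personalized subject 930/1662 = 56.0%, the question-style subject 173/254 = 68.1% → the question-style subject
Overall: the personalized subject 973/1830 = 53.2%, the question-style subject 569/1382 = 41.2% → the personalized subject
The question-style subject wins each recipient group but the personalized subject wins overall — the comparison reverses. The question-style subject's sends skew toward dormant, which has a lower base rate.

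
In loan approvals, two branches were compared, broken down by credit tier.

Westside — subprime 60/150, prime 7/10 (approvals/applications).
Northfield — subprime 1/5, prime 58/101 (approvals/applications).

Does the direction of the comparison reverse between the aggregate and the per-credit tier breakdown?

Subprime: Westside 60/150 = 40.0%, Northfield 1/5 = 20.0% → Westside
Prime: Westside 7/10 = 70.0%, Northfield 58/101 = 57.4% → Westside
Overall: Westside 67/160 = 41.9%, Northfield 59/106 = 55.7% → Northfield
Westside wins each credit group but Northfield wins overall — the comparison reverses. Westside's applications skew toward subprime, which has a lower base rate.

Yes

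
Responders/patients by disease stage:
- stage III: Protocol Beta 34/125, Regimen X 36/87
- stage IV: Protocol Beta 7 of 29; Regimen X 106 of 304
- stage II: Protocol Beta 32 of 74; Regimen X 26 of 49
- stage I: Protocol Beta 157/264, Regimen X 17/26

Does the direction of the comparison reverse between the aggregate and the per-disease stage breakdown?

Yes

Stage III: Protocol Beta 34/125 = 27.2%, Regimen X 36/87 = 41.4% → Regimen X
Stage IV: Protocol Beta 7/29 = 24.1%, Regimen X 106/304 = 34.9% → Regimen X
Stage II: Protocol Beta 32/74 = 43.2%, Regimen X 26/49 = 53.1% → Regimen X
Stage I: Protocol Beta 157/264 = 59.5%, Regimen X 17/26 = 65.4% → Regimen X
Overall: Protocol Beta 230/492 = 46.7%, Regimen X 185/466 = 39.7% → Protocol Beta
Regimen X wins each disease group but Protocol Beta wins overall — the comparison reverses. Regimen X's patients skew toward stage IV, which has a lower base rate.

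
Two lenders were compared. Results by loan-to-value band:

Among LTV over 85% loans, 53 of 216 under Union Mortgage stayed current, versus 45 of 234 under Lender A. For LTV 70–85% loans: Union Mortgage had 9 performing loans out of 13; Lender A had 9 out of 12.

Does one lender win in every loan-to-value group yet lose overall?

LTV over 85%: Union Mortgage 53/216 = 24.5%, Lender A 45/234 = 19.2% → Union Mortgage
LTV 70–85%: Union Mortgage 9/13 = 69.2%, Lender A 9/12 = 75.0% → Lender A
Overall: Union Mortgage 62/229 = 27.1%, Lender A 54/246 = 22.0% → Union Mortgage
Neither sweeps: Union Mortgage wins 1 of 2 groups, Lender A wins 1. Union Mortgage wins overall but not every group — no Simpson reversal.

No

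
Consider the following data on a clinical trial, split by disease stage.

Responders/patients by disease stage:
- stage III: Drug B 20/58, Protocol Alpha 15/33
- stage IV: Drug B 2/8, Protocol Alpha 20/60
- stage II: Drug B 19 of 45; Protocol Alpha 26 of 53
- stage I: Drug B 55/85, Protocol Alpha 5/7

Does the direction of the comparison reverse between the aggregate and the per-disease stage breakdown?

Stage III: Drug B 20/58 = 34.5%, Protocol Alpha 15/33 = 45.5% → Protocol Alpha
Stage IV: Drug B 2/8 = 25.0%, Protocol Alpha 20/60 = 33.3% → Protocol Alpha
Stage II: Drug B 19/45 = 42.2%, Protocol Alpha 26/53 = 49.1% → Protocol Alpha
Stage I: Drug B 55/85 = 64.7%, Protocol Alpha 5/7 = 71.4% → Protocol Alpha
Overall: Drug B 96/196 = 49.0%, Protocol Alpha 66/153 = 43.1% → Drug B
Protocol Alpha wins each disease group but Drug B wins overall — the comparison reverses. Protocol Alpha's patients skew toward stage IV, which has a lower base rate.

Yes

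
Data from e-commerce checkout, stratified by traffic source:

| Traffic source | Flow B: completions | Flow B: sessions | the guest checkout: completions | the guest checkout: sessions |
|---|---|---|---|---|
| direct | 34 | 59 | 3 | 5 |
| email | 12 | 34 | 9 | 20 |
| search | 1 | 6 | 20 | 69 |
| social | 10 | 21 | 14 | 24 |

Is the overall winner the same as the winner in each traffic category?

Direct: Flow B 34/59 = 57.6%, the guest checkout 3/5 = 60.0% → the guest checkout
Email: Flow B 12/34 = 35.3%, the guest checkout 9/20 = 45.0% → the guest checkout
Search: Flow B 1/6 = 16.7%, the guest checkout 20/69 = 29.0% → the guest checkout
Social: Flow B 10/21 = 47.6%, the guest checkout 14/24 = 58.3% → the guest checkout
Overall: Flow B 57/120 = 47.5%, the guest checkout 46/118 = 39.0% → Flow B
The guest checkout wins each traffic group but Flow B wins overall — the comparison reverses. The guest checkout's sessions skew toward search, which has a lower base rate.

No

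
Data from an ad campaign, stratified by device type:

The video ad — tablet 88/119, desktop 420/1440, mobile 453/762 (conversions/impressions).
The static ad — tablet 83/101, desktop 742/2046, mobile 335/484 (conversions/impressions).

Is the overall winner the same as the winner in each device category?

Tablet: the video ad 88/119 = 73.9%, the static ad 83/101 = 82.2% → the static ad
Desktop: the video ad 420/1440 = 29.2%, the static ad 742/2046 = 36.3% → the static ad
Mobile: the video ad 453/762 = 59.4%, the static ad 335/484 = 69.2% → the static ad
Overall: the video ad 961/2321 = 41.4%, the static ad 1160/2631 = 44.1% → the static ad
The static ad wins overall and in every device group — no reversal.

Yes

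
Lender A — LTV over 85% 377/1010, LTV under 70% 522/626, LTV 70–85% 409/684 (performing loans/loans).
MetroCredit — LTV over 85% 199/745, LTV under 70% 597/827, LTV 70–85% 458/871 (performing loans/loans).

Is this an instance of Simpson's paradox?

LTV over 85%: Lender A 377/1010 = 37.3%, MetroCredit 199/745 = 26.7% → Lender A
LTV under 70%: Lender A 522/626 = 83.4%, MetroCredit 597/827 = 72.2% → Lender A
LTV 70–85%: Lender A 409/684 = 59.8%, MetroCredit 458/871 = 52.6% → Lender A
Overall: Lender A 1308/2320 = 56.4%, MetroCredit 1254/2443 = 51.3% → Lender A
Lender A wins overall and in every loan-to-value group — no reversal.

No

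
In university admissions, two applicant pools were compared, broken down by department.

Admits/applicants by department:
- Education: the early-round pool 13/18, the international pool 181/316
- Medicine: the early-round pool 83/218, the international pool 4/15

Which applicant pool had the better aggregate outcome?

Education: the early-round pool 13/18 = 72.2%, the international pool 181/316 = 57.3% → the early-round pool
Medicine: the early-round pool 83/218 = 38.1%, the international pool 4/15 = 26.7% → the early-round pool
Overall: the early-round pool 96/236 = 40.7%, the international pool 185/331 = 55.9% → the international pool
(The early-round pool wins every department group but the international pool wins overall — the early-round pool's applicants skew toward the low-rate Medicine group.)

the international pool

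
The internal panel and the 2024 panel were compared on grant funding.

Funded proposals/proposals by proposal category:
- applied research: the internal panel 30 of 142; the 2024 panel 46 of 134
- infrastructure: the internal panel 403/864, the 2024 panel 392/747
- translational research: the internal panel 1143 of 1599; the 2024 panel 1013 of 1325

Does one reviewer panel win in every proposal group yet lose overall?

Applied research: the internal panel 30/142 = 21.1%, the 2024 panel 46/134 = 34.3% → the 2024 panel
Infrastructure: the internal panel 403/864 = 46.6%, the 2024 panel 392/747 = 52.5% → the 2024 panel
Translational research: the internal panel 1143/1599 = 71.5%, the 2024 panel 1013/1325 = 76.5% → the 2024 panel
Overall: the internal panel 1576/2605 = 60.5%, the 2024 panel 1451/2206 = 65.8% → the 2024 panel
The 2024 panel wins overall and in every proposal group — no reversal.

No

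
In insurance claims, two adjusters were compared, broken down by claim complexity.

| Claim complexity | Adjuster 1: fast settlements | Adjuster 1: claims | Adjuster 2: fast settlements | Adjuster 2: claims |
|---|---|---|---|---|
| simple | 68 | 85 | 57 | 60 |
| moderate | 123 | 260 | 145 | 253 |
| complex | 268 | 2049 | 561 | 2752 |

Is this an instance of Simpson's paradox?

No

Simple: Adjuster 1 68/85 = 80.0%, Adjuster 2 57/60 = 95.0% → Adjuster 2
Moderate: Adjuster 1 123/260 = 47.3%, Adjuster 2 145/253 = 57.3% → Adjuster 2
Complex: Adjuster 1 268/2049 = 13.1%, Adjuster 2 561/2752 = 20.4% → Adjuster 2
Overall: Adjuster 1 459/2394 = 19.2%, Adjuster 2 763/3065 = 24.9% → Adjuster 2
Adjuster 2 wins overall and in every claim group — no reversal.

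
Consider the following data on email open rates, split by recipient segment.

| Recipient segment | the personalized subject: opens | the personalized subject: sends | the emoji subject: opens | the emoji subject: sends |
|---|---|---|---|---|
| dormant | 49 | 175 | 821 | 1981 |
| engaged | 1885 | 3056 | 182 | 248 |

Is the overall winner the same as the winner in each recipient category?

No

Dormant: the personalized subject 49/175 = 28.0%, the emoji subject 821/1981 = 41.4% → the emoji subject
Engaged: the personalized subject 1885/3056 = 61.7%, the emoji subject 182/248 = 73.4% → the emoji subject
Overall: the personalized subject 1934/3231 = 59.9%, the emoji subject 1003/2229 = 45.0% → the personalized subject
The emoji subject wins each recipient group but the personalized subject wins overall — the comparison reverses. The emoji subject's sends skew toward dormant, which has a lower base rate.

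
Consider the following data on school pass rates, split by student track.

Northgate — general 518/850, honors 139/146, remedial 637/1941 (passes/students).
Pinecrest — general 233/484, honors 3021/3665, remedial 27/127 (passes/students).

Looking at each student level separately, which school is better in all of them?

Northgate

General: Northgate 518/850 = 60.9%, Pinecrest 233/484 = 48.1% → Northgate
Honors: Northgate 139/146 = 95.2%, Pinecrest 3021/3665 = 82.4% → Northgate
Remedial: Northgate 637/1941 = 32.8%, Pinecrest 27/127 = 21.3% → Northgate
Northgate has the higher rate in all 3 groups.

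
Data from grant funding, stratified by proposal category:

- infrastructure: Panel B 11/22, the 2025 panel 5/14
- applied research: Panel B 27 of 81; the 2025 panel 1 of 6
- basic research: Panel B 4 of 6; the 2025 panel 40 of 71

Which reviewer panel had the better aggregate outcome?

Infrastructure: Panel B 11/22 = 50.0%, the 2025 panel 5/14 = 35.7% → Panel B
Applied research: Panel B 27/81 = 33.3%, the 2025 panel 1/6 = 16.7% → Panel B
Basic research: Panel B 4/6 = 66.7%, the 2025 panel 40/71 = 56.3% → Panel B
Overall: Panel B 42/109 = 38.5%, the 2025 panel 46/91 = 50.5% → the 2025 panel
(Panel B wins every proposal group but the 2025 panel wins overall — Panel B's proposals skew toward the low-rate applied research group.)

the 2025 panel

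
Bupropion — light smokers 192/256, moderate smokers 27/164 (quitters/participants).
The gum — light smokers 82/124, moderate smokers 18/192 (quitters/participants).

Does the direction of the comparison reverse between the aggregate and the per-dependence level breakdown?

Light smokers: bupropion 192/256 = 75.0%, the gum 82/124 = 66.1% → bupropion
Moderate smokers: bupropion 27/164 = 16.5%, the gum 18/192 = 9.4% → bupropion
Overall: bupropion 219/420 = 52.1%, the gum 100/316 = 31.6% → bupropion
Bupropion wins overall and in every dependence group — no reversal.

No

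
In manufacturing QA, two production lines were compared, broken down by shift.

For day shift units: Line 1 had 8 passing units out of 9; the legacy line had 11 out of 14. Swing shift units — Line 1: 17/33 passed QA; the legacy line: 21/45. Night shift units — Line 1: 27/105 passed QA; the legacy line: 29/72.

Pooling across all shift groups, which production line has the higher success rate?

Day shift: Line 1 8/9 = 88.9%, the legacy line 11/14 = 78.6% → Line 1
Swing shift: Line 1 17/33 = 51.5%, the legacy line 21/45 = 46.7% → Line 1
Night shift: Line 1 27/105 = 25.7%, the legacy line 29/72 = 40.3% → the legacy line
Overall: Line 1 52/147 = 35.4%, the legacy line 61/131 = 46.6% → the legacy line
(Neither sweeps every shift group, but the legacy line has the higher pooled rate.)

the legacy line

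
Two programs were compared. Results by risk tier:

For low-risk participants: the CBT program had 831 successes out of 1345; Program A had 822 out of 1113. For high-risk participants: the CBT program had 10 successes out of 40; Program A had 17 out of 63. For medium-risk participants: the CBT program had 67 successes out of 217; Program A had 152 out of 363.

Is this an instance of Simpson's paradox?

No

Low-risk: the CBT program 831/1345 = 61.8%, Program A 822/1113 = 73.9% → Program A
High-risk: the CBT program 10/40 = 25.0%, Program A 17/63 = 27.0% → Program A
Medium-risk: the CBT program 67/217 = 30.9%, Program A 152/363 = 41.9% → Program A
Overall: the CBT program 908/1602 = 56.7%, Program A 991/1539 = 64.4% → Program A
Program A wins overall and in every risk group — no reversal.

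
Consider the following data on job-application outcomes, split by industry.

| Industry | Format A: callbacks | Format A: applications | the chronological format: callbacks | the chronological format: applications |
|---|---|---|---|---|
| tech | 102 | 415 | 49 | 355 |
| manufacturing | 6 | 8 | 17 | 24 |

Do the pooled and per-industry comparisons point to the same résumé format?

Tech: Format A 102/415 = 24.6%, the chronological format 49/355 = 13.8% → Format A
Manufacturing: Format A 6/8 = 75.0%, the chronological format 17/24 = 70.8% → Format A
Overall: Format A 108/423 = 25.5%, the chronological format 66/379 = 17.4% → Format A
Format A wins overall and in every industry group — no reversal.

Yes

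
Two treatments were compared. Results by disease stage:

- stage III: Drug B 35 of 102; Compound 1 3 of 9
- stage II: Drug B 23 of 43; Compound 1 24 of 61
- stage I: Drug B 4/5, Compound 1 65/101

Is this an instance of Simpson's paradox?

Stage III: Drug B 35/102 = 34.3%, Compound 1 3/9 = 33.3% → Drug B
Stage II: Drug B 23/43 = 53.5%, Compound 1 24/61 = 39.3% → Drug B
Stage I: Drug B 4/5 = 80.0%, Compound 1 65/101 = 64.4% → Drug B
Overall: Drug B 62/150 = 41.3%, Compound 1 92/171 = 53.8% → Compound 1
Drug B wins each disease group but Compound 1 wins overall — the comparison reverses. Drug B's patients skew toward stage III, which has a lower base rate.

Yes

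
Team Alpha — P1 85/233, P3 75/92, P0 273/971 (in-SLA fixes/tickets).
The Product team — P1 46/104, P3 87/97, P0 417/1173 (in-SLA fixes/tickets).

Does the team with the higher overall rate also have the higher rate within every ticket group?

Yes

P1: Team Alpha 85/233 = 36.5%, the Product team 46/104 = 44.2% → the Product team
P3: Team Alpha 75/92 = 81.5%, the Product team 87/97 = 89.7% → the Product team
P0: Team Alpha 273/971 = 28.1%, the Product team 417/1173 = 35.5% → the Product team
Overall: Team Alpha 433/1296 = 33.4%, the Product team 550/1374 = 40.0% → the Product team
The Product team wins overall and in every ticket group — no reversal.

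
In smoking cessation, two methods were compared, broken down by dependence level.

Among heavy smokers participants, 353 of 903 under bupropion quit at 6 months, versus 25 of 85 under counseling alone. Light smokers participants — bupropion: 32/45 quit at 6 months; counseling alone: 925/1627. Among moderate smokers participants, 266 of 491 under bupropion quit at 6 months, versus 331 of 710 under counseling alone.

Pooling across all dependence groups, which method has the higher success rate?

Heavy smokers: bupropion 353/903 = 39.1%, counseling alone 25/85 = 29.4% → bupropion
Light smokers: bupropion 32/45 = 71.1%, counseling alone 925/1627 = 56.9% → bupropion
Moderate smokers: bupropion 266/491 = 54.2%, counseling alone 331/710 = 46.6% → bupropion
Overall: bupropion 651/1439 = 45.2%, counseling alone 1281/2422 = 52.9% → counseling alone
(Bupropion wins every dependence group but counseling alone wins overall — bupropion's participants skew toward the low-rate heavy smokers group.)

counseling alone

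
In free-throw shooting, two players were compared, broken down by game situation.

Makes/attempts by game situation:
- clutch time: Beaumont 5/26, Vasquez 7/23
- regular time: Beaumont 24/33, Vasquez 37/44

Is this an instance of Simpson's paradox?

No

Clutch time: Beaumont 5/26 = 19.2%, Vasquez 7/23 = 30.4% → Vasquez
Regular time: Beaumont 24/33 = 72.7%, Vasquez 37/44 = 84.1% → Vasquez
Overall: Beaumont 29/59 = 49.2%, Vasquez 44/67 = 65.7% → Vasquez
Vasquez wins overall and in every game group — no reversal.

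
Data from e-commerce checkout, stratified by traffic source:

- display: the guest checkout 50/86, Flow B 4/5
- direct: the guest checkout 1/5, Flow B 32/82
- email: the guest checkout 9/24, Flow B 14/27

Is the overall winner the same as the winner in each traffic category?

No

Display: the guest checkout 50/86 = 58.1%, Flow B 4/5 = 80.0% → Flow B
Direct: the guest checkout 1/5 = 20.0%, Flow B 32/82 = 39.0% → Flow B
Email: the guest checkout 9/24 = 37.5%, Flow B 14/27 = 51.9% → Flow B
Overall: the guest checkout 60/115 = 52.2%, Flow B 50/114 = 43.9% → the guest checkout
Flow B wins each traffic group but the guest checkout wins overall — the comparison reverses. Flow B's sessions skew toward direct, which has a lower base rate.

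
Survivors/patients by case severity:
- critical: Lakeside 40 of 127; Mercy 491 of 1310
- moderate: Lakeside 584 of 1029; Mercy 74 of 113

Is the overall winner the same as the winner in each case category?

No

Critical: Lakeside 40/127 = 31.5%, Mercy 491/1310 = 37.5% → Mercy
Moderate: Lakeside 584/1029 = 56.8%, Mercy 74/113 = 65.5% → Mercy
Overall: Lakeside 624/1156 = 54.0%, Mercy 565/1423 = 39.7% → Lakeside
Mercy wins each case group but Lakeside wins overall — the comparison reverses. Mercy's patients skew toward critical, which has a lower base rate.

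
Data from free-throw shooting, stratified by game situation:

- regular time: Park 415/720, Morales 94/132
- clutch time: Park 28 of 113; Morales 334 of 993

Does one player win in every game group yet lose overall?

Regular time: Park 415/720 = 57.6%, Morales 94/132 = 71.2% → Morales
Clutch time: Park 28/113 = 24.8%, Morales 334/993 = 33.6% → Morales
Overall: Park 443/833 = 53.2%, Morales 428/1125 = 38.0% → Park
Morales wins each game group but Park wins overall — the comparison reverses. Morales's attempts skew toward clutch time, which has a lower base rate.

Yes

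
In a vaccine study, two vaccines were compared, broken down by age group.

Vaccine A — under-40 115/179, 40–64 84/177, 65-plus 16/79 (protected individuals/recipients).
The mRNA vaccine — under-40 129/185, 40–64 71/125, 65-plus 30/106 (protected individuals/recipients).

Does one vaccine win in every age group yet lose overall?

Under-40: Vaccine A 115/179 = 64.2%, the mRNA vaccine 129/185 = 69.7% → the mRNA vaccine
40–64: Vaccine A 84/177 = 47.5%, the mRNA vaccine 71/125 = 56.8% → the mRNA vaccine
65-plus: Vaccine A 16/79 = 20.3%, the mRNA vaccine 30/106 = 28.3% → the mRNA vaccine
Overall: Vaccine A 215/435 = 49.4%, the mRNA vaccine 230/416 = 55.3% → the mRNA vaccine
The mRNA vaccine wins overall and in every age group — no reversal.

No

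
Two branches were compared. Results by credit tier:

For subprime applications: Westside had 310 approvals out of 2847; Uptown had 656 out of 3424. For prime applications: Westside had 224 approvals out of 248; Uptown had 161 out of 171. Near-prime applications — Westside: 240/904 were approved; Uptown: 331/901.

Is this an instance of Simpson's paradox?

Subprime: Westside 310/2847 = 10.9%, Uptown 656/3424 = 19.2% → Uptown
Prime: Westside 224/248 = 90.3%, Uptown 161/171 = 94.2% → Uptown
Near-prime: Westside 240/904 = 26.5%, Uptown 331/901 = 36.7% → Uptown
Overall: Westside 774/3999 = 19.4%, Uptown 1148/4496 = 25.5% → Uptown
Uptown wins overall and in every credit group — no reversal.

No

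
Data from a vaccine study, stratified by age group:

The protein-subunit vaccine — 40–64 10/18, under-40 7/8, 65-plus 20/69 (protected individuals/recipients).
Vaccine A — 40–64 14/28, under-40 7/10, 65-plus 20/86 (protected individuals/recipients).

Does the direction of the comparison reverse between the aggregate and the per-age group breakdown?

No

40–64: the protein-subunit vaccine 10/18 = 55.6%, Vaccine A 14/28 = 50.0% → the protein-subunit vaccine
Under-40: the protein-subunit vaccine 7/8 = 87.5%, Vaccine A 7/10 = 70.0% → the protein-subunit vaccine
65-plus: the protein-subunit vaccine 20/69 = 29.0%, Vaccine A 20/86 = 23.3% → the protein-subunit vaccine
Overall: the protein-subunit vaccine 37/95 = 38.9%, Vaccine A 41/124 = 33.1% → the protein-subunit vaccine
The protein-subunit vaccine wins overall and in every age group — no reversal.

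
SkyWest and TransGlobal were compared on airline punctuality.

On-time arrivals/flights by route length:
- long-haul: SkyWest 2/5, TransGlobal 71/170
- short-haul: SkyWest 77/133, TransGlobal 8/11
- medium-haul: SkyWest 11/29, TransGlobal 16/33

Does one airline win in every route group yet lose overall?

Yes

Long-haul: SkyWest 2/5 = 40.0%, TransGlobal 71/170 = 41.8% → TransGlobal
Short-haul: SkyWest 77/133 = 57.9%, TransGlobal 8/11 = 72.7% → TransGlobal
Medium-haul: SkyWest 11/29 = 37.9%, TransGlobal 16/33 = 48.5% → TransGlobal
Overall: SkyWest 90/167 = 53.9%, TransGlobal 95/214 = 44.4% → SkyWest
TransGlobal wins each route group but SkyWest wins overall — the comparison reverses. TransGlobal's flights skew toward long-haul, which has a lower base rate.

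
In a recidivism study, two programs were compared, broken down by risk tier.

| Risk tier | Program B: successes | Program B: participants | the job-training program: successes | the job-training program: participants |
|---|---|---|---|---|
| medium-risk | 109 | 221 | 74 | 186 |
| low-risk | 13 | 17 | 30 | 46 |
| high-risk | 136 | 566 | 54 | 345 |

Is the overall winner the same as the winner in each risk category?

Medium-risk: Program B 109/221 = 49.3%, the job-training program 74/186 = 39.8% → Program B
Low-risk: Program B 13/17 = 76.5%, the job-training program 30/46 = 65.2% → Program B
High-risk: Program B 136/566 = 24.0%, the job-training program 54/345 = 15.7% → Program B
Overall: Program B 258/804 = 32.1%, the job-training program 158/577 = 27.4% → Program B
Program B wins overall and in every risk group — no reversal.

Yes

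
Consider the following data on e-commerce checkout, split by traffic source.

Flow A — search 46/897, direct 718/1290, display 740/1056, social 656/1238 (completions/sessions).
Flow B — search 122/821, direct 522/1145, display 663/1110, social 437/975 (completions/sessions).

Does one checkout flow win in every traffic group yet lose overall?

No

Search: Flow A 46/897 = 5.1%, Flow B 122/821 = 14.9% → Flow B
Direct: Flow A 718/1290 = 55.7%, Flow B 522/1145 = 45.6% → Flow A
Display: Flow A 740/1056 = 70.1%, Flow B 663/1110 = 59.7% → Flow A
Social: Flow A 656/1238 = 53.0%, Flow B 437/975 = 44.8% → Flow A
Overall: Flow A 2160/4481 = 48.2%, Flow B 1744/4051 = 43.1% → Flow A
Neither sweeps: Flow A wins 3 of 4 groups, Flow B wins 1. Flow A wins overall but not every group — no Simpson reversal.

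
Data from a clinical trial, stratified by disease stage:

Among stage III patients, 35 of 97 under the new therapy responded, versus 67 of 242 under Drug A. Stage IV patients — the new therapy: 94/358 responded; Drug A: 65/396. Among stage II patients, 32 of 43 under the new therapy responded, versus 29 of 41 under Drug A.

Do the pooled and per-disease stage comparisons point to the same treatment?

Yes

Stage III: the new therapy 35/97 = 36.1%, Drug A 67/242 = 27.7% → the new therapy
Stage IV: the new therapy 94/358 = 26.3%, Drug A 65/396 = 16.4% → the new therapy
Stage II: the new therapy 32/43 = 74.4%, Drug A 29/41 = 70.7% → the new therapy
Overall: the new therapy 161/498 = 32.3%, Drug A 161/679 = 23.7% → the new therapy
The new therapy wins overall and in every disease group — no reversal.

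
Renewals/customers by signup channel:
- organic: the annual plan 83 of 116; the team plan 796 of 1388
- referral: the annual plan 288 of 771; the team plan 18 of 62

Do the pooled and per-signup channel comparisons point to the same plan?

No

Organic: the annual plan 83/116 = 71.6%, the team plan 796/1388 = 57.3% → the annual plan
Referral: the annual plan 288/771 = 37.4%, the team plan 18/62 = 29.0% → the annual plan
Overall: the annual plan 371/887 = 41.8%, the team plan 814/1450 = 56.1% → the team plan
The annual plan wins each signup group but the team plan wins overall — the comparison reverses. The annual plan's customers skew toward referral, which has a lower base rate.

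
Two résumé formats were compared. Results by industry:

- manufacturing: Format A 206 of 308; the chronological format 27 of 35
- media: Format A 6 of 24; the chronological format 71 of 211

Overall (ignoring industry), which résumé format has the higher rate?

Manufacturing: Format A 206/308 = 66.9%, the chronological format 27/35 = 77.1% → the chronological format
Media: Format A 6/24 = 25.0%, the chronological format 71/211 = 33.6% → the chronological format
Overall: Format A 212/332 = 63.9%, the chronological format 98/246 = 39.8% → Format A
(The chronological format wins every industry group but Format A wins overall — the chronological format's applications skew toward the low-rate media group.)

Format A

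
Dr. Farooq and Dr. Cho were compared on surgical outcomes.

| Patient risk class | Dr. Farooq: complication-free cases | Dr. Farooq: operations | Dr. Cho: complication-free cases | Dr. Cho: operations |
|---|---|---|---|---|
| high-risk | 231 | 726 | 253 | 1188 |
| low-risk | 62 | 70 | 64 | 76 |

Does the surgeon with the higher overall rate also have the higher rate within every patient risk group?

High-risk: Dr. Farooq 231/726 = 31.8%, Dr. Cho 253/1188 = 21.3% → Dr. Farooq
Low-risk: Dr. Farooq 62/70 = 88.6%, Dr. Cho 64/76 = 84.2% → Dr. Farooq
Overall: Dr. Farooq 293/796 = 36.8%, Dr. Cho 317/1264 = 25.1% → Dr. Farooq
Dr. Farooq wins overall and in every patient risk group — no reversal.

Yes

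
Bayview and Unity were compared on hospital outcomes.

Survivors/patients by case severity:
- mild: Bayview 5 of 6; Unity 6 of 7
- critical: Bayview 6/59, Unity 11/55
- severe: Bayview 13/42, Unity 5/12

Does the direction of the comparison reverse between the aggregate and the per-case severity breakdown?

No

Mild: Bayview 5/6 = 83.3%, Unity 6/7 = 85.7% → Unity
Critical: Bayview 6/59 = 10.2%, Unity 11/55 = 20.0% → Unity
Severe: Bayview 13/42 = 31.0%, Unity 5/12 = 41.7% → Unity
Overall: Bayview 24/107 = 22.4%, Unity 22/74 = 29.7% → Unity
Unity wins overall and in every case group — no reversal.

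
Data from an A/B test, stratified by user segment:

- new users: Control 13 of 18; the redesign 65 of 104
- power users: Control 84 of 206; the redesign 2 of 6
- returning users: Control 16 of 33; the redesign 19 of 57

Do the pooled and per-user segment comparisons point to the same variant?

No

New users: Control 13/18 = 72.2%, the redesign 65/104 = 62.5% → Control
Power users: Control 84/206 = 40.8%, the redesign 2/6 = 33.3% → Control
Returning users: Control 16/33 = 48.5%, the redesign 19/57 = 33.3% → Control
Overall: Control 113/257 = 44.0%, the redesign 86/167 = 51.5% → the redesign
Control wins each user group but the redesign wins overall — the comparison reverses. Control's views skew toward power users, which has a lower base rate.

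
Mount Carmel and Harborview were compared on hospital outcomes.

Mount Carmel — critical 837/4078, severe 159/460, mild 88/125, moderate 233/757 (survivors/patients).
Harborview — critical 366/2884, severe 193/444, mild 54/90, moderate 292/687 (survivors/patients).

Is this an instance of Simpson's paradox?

Critical: Mount Carmel 837/4078 = 20.5%, Harborview 366/2884 = 12.7% → Mount Carmel
Severe: Mount Carmel 159/460 = 34.6%, Harborview 193/444 = 43.5% → Harborview
Mild: Mount Carmel 88/125 = 70.4%, Harborview 54/90 = 60.0% → Mount Carmel
Moderate: Mount Carmel 233/757 = 30.8%, Harborview 292/687 = 42.5% → Harborview
Overall: Mount Carmel 1317/5420 = 24.3%, Harborview 905/4105 = 22.0% → Mount Carmel
Neither sweeps: Mount Carmel wins 2 of 4 groups, Harborview wins 2. Mount Carmel wins overall but not every group — no Simpson reversal.

No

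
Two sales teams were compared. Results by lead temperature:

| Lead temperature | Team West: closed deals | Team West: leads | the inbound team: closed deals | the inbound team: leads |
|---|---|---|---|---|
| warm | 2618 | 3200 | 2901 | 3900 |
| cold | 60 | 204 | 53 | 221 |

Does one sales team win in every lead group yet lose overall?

Warm: Team West 2618/3200 = 81.8%, the inbound team 2901/3900 = 74.4% → Team West
Cold: Team West 60/204 = 29.4%, the inbound team 53/221 = 24.0% → Team West
Overall: Team West 2678/3404 = 78.7%, the inbound team 2954/4121 = 71.7% → Team West
Team West wins overall and in every lead group — no reversal.

No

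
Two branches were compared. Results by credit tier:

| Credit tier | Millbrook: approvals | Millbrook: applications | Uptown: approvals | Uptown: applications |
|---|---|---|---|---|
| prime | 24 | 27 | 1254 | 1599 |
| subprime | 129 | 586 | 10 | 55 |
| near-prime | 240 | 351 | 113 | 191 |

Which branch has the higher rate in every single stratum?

Prime: Millbrook 24/27 = 88.9%, Uptown 1254/1599 = 78.4% → Millbrook
Subprime: Millbrook 129/586 = 22.0%, Uptown 10/55 = 18.2% → Millbrook
Near-prime: Millbrook 240/351 = 68.4%, Uptown 113/191 = 59.2% → Millbrook
Millbrook has the higher rate in all 3 groups.

Millbrook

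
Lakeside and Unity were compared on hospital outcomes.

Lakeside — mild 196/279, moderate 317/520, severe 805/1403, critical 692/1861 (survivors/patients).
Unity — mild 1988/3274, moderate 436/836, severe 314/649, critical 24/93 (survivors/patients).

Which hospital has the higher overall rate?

Unity

Mild: Lakeside 196/279 = 70.3%, Unity 1988/3274 = 60.7% → Lakeside
Moderate: Lakeside 317/520 = 61.0%, Unity 436/836 = 52.2% → Lakeside
Severe: Lakeside 805/1403 = 57.4%, Unity 314/649 = 48.4% → Lakeside
Critical: Lakeside 692/1861 = 37.2%, Unity 24/93 = 25.8% → Lakeside
Overall: Lakeside 2010/4063 = 49.5%, Unity 2762/4852 = 56.9% → Unity
(Lakeside wins every case group but Unity wins overall — Lakeside's patients skew toward the low-rate critical group.)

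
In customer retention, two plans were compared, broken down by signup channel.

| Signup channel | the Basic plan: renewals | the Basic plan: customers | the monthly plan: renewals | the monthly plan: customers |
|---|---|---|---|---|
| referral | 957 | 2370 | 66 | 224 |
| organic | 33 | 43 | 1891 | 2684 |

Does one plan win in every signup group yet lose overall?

Yes

Referral: the Basic plan 957/2370 = 40.4%, the monthly plan 66/224 = 29.5% → the Basic plan
Organic: the Basic plan 33/43 = 76.7%, the monthly plan 1891/2684 = 70.5% → the Basic plan
Overall: the Basic plan 990/2413 = 41.0%, the monthly plan 1957/2908 = 67.3% → the monthly plan
The Basic plan wins each signup group but the monthly plan wins overall — the comparison reverses. The Basic plan's customers skew toward referral, which has a lower base rate.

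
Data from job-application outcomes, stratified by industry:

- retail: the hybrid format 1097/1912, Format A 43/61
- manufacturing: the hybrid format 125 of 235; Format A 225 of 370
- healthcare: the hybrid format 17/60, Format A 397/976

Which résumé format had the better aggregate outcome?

Retail: the hybrid format 1097/1912 = 57.4%, Format A 43/61 = 70.5% → Format A
Manufacturing: the hybrid format 125/235 = 53.2%, Format A 225/370 = 60.8% → Format A
Healthcare: the hybrid format 17/60 = 28.3%, Format A 397/976 = 40.7% → Format A
Overall: the hybrid format 1239/2207 = 56.1%, Format A 665/1407 = 47.3% → the hybrid format
(Format A wins every industry group but the hybrid format wins overall — Format A's applications skew toward the low-rate healthcare group.)

the hybrid format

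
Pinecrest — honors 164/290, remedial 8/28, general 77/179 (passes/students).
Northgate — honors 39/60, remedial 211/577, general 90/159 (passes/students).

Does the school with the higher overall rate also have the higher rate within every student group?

Honors: Pinecrest 164/290 = 56.6%, Northgate 39/60 = 65.0% → Northgate
Remedial: Pinecrest 8/28 = 28.6%, Northgate 211/577 = 36.6% → Northgate
General: Pinecrest 77/179 = 43.0%, Northgate 90/159 = 56.6% → Northgate
Overall: Pinecrest 249/497 = 50.1%, Northgate 340/796 = 42.7% → Pinecrest
Northgate wins each student group but Pinecrest wins overall — the comparison reverses. Northgate's students skew toward remedial, which has a lower base rate.

No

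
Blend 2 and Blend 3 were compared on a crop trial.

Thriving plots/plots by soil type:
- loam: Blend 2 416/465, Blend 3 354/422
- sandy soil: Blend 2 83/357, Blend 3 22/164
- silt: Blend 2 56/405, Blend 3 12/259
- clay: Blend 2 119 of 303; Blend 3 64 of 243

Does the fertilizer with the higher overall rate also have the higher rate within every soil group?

Loam: Blend 2 416/465 = 89.5%, Blend 3 354/422 = 83.9% → Blend 2
Sandy soil: Blend 2 83/357 = 23.2%, Blend 3 22/164 = 13.4% → Blend 2
Silt: Blend 2 56/405 = 13.8%, Blend 3 12/259 = 4.6% → Blend 2
Clay: Blend 2 119/303 = 39.3%, Blend 3 64/243 = 26.3% → Blend 2
Overall: Blend 2 674/1530 = 44.1%, Blend 3 452/1088 = 41.5% → Blend 2
Blend 2 wins overall and in every soil group — no reversal.

Yes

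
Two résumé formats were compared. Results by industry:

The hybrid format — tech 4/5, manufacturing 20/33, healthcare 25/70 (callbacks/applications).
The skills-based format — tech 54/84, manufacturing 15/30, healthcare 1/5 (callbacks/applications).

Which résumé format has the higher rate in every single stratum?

Tech: the hybrid format 4/5 = 80.0%, the skills-based format 54/84 = 64.3% → the hybrid format
Manufacturing: the hybrid format 20/33 = 60.6%, the skills-based format 15/30 = 50.0% → the hybrid format
Healthcare: the hybrid format 25/70 = 35.7%, the skills-based format 1/5 = 20.0% → the hybrid format
The hybrid format has the higher rate in all 3 groups.

the hybrid format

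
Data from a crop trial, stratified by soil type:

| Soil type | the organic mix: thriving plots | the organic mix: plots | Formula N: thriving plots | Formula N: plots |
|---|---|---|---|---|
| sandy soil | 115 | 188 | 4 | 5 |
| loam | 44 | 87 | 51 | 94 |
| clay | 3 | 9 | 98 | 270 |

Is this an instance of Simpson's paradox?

Yes

Sandy soil: the organic mix 115/188 = 61.2%, Formula N 4/5 = 80.0% → Formula N
Loam: the organic mix 44/87 = 50.6%, Formula N 51/94 = 54.3% → Formula N
Clay: the organic mix 3/9 = 33.3%, Formula N 98/270 = 36.3% → Formula N
Overall: the organic mix 162/284 = 57.0%, Formula N 153/369 = 41.5% → the organic mix
Formula N wins each soil group but the organic mix wins overall — the comparison reverses. Formula N's plots skew toward clay, which has a lower base rate.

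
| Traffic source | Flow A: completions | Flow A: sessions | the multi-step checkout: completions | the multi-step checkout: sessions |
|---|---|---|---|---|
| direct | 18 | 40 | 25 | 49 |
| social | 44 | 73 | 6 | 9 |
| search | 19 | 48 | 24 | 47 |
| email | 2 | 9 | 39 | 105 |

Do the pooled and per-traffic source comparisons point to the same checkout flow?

Direct: Flow A 18/40 = 45.0%, the multi-step checkout 25/49 = 51.0% → the multi-step checkout
Social: Flow A 44/73 = 60.3%, the multi-step checkout 6/9 = 66.7% → the multi-step checkout
Search: Flow A 19/48 = 39.6%, the multi-step checkout 24/47 = 51.1% → the multi-step checkout
Email: Flow A 2/9 = 22.2%, the multi-step checkout 39/105 = 37.1% → the multi-step checkout
Overall: Flow A 83/170 = 48.8%, the multi-step checkout 94/210 = 44.8% → Flow A
The multi-step checkout wins each traffic group but Flow A wins overall — the comparison reverses. The multi-step checkout's sessions skew toward email, which has a lower base rate.

No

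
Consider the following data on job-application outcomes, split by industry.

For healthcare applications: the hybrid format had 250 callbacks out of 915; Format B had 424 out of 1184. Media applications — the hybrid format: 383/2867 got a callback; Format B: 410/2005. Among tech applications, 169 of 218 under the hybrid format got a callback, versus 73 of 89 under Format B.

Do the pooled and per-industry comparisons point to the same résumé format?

Yes

Healthcare: the hybrid format 250/915 = 27.3%, Format B 424/1184 = 35.8% → Format B
Media: the hybrid format 383/2867 = 13.4%, Format B 410/2005 = 20.4% → Format B
Tech: the hybrid format 169/218 = 77.5%, Format B 73/89 = 82.0% → Format B
Overall: the hybrid format 802/4000 = 20.1%, Format B 907/3278 = 27.7% → Format B
Format B wins overall and in every industry group — no reversal.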